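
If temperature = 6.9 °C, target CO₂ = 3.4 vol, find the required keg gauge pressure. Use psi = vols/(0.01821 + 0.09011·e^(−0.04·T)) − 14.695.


psi = 3.4/(0.01821 + 0.09011·e^(−0.04·6.9)) − 14.695

24.5720 psi


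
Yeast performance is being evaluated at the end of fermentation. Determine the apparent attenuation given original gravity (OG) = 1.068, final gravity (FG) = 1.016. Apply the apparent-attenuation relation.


AA = (OG − FG)/(OG − 1) · 100
AA = (1.068 − 1.016)/(1.068 − 1) · 100

76.4706 %


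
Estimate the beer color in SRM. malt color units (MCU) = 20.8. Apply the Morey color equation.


SRM = 1.4922 · MCU^0.6859
SRM = 1.4922 · 20.8^0.6859

11.9643 SRM


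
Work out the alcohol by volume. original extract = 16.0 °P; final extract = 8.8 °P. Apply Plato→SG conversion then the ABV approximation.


SG = 259/(259 − P);  ABV = (OG − FG)·131.25
OG = 259/(259 − 16.0) = 1.0658
FG = 259/(259 − 8.8) = 1.0352
ABV = (1.0658 − 1.0352)·131.25

4.0257 % ABV


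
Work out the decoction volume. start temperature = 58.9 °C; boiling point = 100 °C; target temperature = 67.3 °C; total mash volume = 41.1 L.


V_dec = V_total·(T_target − T_start)/(T_boil − T_start)
V_dec = 41.1·(67.3 − 58.9)/(100 − 58.9)

8.4000 L


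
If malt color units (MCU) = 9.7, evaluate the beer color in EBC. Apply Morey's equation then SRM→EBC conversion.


SRM = 1.4922·MCU^0.6859;  EBC = SRM·1.97
SRM = 1.4922·9.7^0.6859 = 7.0901
EBC = 7.0901·1.97

13.9675 EBC


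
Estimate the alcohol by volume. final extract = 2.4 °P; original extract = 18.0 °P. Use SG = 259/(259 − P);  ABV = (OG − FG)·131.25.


OG = 259/(259 − 18.0) = 1.0747
FG = 259/(259 − 2.4) = 1.0094
ABV = (1.0747 − 1.0094)·131.25

8.5753 % ABV


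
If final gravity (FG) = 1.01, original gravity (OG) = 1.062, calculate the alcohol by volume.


ABV = (OG − FG) · 131.25
ABV = (1.062 − 1.01) · 131.25

6.8250 % ABV


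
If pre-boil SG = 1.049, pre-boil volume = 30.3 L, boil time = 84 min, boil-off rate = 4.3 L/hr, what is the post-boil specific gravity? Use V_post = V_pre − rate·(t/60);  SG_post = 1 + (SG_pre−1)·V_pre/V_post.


V_post = 30.3 − 4.3·(84/60) = 24.2800
SG_post = 1 + (1.049 − 1)·30.3/24.2800

1.0611


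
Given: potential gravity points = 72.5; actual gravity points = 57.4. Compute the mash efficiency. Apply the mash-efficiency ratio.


efficiency = actual / potential × 100
efficiency = 57.4 / 72.5 × 100

79.1724 %


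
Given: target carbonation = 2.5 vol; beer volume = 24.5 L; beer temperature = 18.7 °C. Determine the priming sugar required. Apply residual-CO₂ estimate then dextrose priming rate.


residual = 14.695·(0.01821 + 0.09011·e^(−0.04·T));  sugar = (target − residual)·4.0·V
residual = 14.695·(0.01821 + 0.09011·e^(−0.04·18.7)) = 0.8943
sugar = (2.5 − 0.8943)·4.0·24.5

157.3547 g


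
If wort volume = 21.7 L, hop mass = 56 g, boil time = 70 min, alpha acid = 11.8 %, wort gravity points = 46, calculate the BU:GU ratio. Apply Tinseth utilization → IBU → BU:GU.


U = 1.65·0.000125^(GP/1000)·(1−e^(−0.04t))/4.15;  IBU = (α/100)·m·U·1000/V;  BU:GU = IBU/GP
U = 1.65·0.000125^(46/1000)·(1−e^(−0.04·70))/4.15 = 0.2470
IBU = (11.8/100)·56·0.2470·1000/21.7 = 75.2069
BU:GU = 75.2069/46

1.6349


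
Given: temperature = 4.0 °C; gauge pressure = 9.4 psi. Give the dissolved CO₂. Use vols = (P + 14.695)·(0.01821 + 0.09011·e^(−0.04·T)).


vols = (9.4 + 14.695)·(0.01821 + 0.09011·e^(−0.04·4.0))

2.2889 volumes


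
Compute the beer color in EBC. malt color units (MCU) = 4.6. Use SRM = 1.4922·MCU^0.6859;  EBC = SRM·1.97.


SRM = 1.4922·4.6^0.6859 = 4.2502
EBC = 4.2502·1.97

8.3730 EBC


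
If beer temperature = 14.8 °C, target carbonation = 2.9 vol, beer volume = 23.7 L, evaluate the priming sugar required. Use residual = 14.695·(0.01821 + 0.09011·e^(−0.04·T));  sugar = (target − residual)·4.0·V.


residual = 14.695·(0.01821 + 0.09011·e^(−0.04·14.8)) = 1.0002
sugar = (2.9 − 1.0002)·4.0·23.7

180.1057 g


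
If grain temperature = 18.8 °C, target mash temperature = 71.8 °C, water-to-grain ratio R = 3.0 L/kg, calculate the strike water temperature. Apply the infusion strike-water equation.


T_strike = (0.41/R)·(T_mash − T_grain) + T_mash
T_strike = (0.41/3.0)·(71.8 − 18.8) + 71.8

79.0433 °C


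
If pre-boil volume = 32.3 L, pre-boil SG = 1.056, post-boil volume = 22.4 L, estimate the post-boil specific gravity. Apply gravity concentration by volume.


SG_post = 1 + (SG_pre − 1)·V_pre/V_post
pts_pre = (1.056 − 1)·1000 = 56.0000
pts_post = 56.0000·32.3/22.4 = 80.7500
SG_post = 1 + 80.7500/1000

1.0808


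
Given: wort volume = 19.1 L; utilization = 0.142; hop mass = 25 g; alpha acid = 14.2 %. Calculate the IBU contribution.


IBU = (α/100)·mass·U·1000 / V
IBU = (14.2/100)·25·0.142·1000 / 19.1

26.3927 IBU


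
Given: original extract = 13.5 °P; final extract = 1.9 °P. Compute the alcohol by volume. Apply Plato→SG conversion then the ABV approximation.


SG = 259/(259 − P);  ABV = (OG − FG)·131.25
OG = 259/(259 − 13.5) = 1.0550
FG = 259/(259 − 1.9) = 1.0074
ABV = (1.0550 − 1.0074)·131.25

6.2475 % ABV


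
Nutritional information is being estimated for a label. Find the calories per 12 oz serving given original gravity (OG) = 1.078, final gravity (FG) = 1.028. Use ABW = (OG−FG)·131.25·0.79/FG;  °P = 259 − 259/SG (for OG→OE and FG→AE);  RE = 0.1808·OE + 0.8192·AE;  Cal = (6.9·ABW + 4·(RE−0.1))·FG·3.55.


ABW = (1.078 − 1.028)·131.25·0.79/1.028 = 5.0432
OE = 259 − 259/1.078 = 18.7403 °P
AE = 259 − 259/1.028 = 7.0545 °P
RE = 0.1808·18.7403 + 0.8192·7.0545 = 9.1673 °P
Cal = (6.9·5.0432 + 4·(9.1673−0.1))·1.028·3.55

259.3516 kcal


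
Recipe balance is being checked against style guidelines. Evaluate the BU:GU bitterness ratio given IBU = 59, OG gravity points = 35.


BU:GU = IBU / OG_points
BU:GU = 59 / 35

1.6857


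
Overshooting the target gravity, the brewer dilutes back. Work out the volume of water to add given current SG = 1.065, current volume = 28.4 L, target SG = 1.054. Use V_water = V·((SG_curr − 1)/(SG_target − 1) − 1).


V_water = 28.4·((1.065 − 1)/(1.054 − 1) − 1)

5.7852 L


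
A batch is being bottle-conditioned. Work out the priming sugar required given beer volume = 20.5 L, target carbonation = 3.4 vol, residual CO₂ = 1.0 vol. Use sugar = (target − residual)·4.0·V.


sugar = (3.4 − 1.0)·4.0·20.5

196.8000 g


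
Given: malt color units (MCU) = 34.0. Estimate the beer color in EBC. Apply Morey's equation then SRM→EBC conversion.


SRM = 1.4922·MCU^0.6859;  EBC = SRM·1.97
SRM = 1.4922·34.0^0.6859 = 16.7598
EBC = 16.7598·1.97

33.0168 EBC


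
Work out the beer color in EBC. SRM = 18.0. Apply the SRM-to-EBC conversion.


EBC = SRM · 1.97
EBC = 18.0 · 1.97

35.4600 EBC


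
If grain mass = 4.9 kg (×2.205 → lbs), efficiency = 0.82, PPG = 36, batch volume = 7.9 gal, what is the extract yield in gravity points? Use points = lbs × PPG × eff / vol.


lbs = 4.9 × 2.205 = 10.8045
points = 10.8045 × 36 × 0.82 / 7.9

40.3733 points


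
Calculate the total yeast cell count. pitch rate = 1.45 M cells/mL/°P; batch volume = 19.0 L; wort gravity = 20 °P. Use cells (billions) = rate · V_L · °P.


cells = 1.45 · 19.0 · 20

551.0000 billion cells


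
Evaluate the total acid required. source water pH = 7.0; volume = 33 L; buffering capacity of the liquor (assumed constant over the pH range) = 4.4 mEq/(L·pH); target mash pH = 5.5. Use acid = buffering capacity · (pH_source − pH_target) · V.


acid = 4.4 · (7.0 − 5.5) · 33

217.8000 mEq


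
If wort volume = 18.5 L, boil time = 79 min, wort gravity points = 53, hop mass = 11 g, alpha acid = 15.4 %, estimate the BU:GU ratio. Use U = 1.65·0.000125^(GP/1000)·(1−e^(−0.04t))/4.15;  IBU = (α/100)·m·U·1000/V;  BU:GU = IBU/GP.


U = 1.65·0.000125^(53/1000)·(1−e^(−0.04·79))/4.15 = 0.2365
IBU = (15.4/100)·11·0.2365·1000/18.5 = 21.6514
BU:GU = 21.6514/53

0.4085


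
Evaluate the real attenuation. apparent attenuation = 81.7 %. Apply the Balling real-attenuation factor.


RA = AA · 0.8192
RA = 81.7 · 0.8192

66.9286 %


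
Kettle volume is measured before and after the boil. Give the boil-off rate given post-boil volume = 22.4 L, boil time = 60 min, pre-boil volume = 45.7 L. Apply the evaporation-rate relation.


rate = (V_pre − V_post) / (t_min/60)
rate = (45.7 − 22.4) / (60/60)

23.3000 L/hr


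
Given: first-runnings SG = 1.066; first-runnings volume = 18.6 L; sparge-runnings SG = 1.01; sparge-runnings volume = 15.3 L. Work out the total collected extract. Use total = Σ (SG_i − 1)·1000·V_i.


first = (1.066 − 1)·1000·18.6 = 1227.6000
sparge = (1.01 − 1)·1000·15.3 = 153.0000
total = 1227.6000 + 153.0000

1380.6000 gravity·L


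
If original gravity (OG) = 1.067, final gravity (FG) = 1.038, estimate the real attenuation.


AA = (OG−FG)/(OG−1)·100;  RA = AA·0.8192
AA = (1.067 − 1.038)/(1.067 − 1)·100 = 43.2836
RA = 43.2836·0.8192

35.4579 %


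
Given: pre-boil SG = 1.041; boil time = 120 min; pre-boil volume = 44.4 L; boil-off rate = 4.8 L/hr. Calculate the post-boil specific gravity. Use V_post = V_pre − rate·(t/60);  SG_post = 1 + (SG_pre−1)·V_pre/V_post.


V_post = 44.4 − 4.8·(120/60) = 34.8000
SG_post = 1 + (1.041 − 1)·44.4/34.8000

1.0523


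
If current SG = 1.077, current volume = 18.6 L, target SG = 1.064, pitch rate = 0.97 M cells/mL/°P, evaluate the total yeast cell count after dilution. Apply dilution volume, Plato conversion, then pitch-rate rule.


V_w = V·((SG_c−1)/(SG_t−1)−1);  °P = 259 − 259/SG_t;  cells = rate·(V+V_w)·°P
V_w = 18.6·((1.077−1)/(1.064−1)−1) = 3.7781
V_final = 18.6 + 3.7781 = 22.3781
°P = 259 − 259/1.064 = 15.5789
cells = 0.97·22.3781·15.5789

338.1688 billion cells


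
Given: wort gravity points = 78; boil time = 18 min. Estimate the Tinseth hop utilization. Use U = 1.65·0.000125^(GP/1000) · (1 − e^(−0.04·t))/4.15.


bigness = 1.65·0.000125^(78/1000) = 0.8185
boil_factor = (1 − e^(−0.04·18))/4.15 = 0.1237
U = 0.8185 · 0.1237

0.1012


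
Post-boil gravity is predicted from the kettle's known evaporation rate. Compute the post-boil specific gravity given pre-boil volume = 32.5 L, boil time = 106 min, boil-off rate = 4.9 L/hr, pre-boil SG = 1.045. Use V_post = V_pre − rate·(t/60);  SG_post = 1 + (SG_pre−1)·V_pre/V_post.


V_post = 32.5 − 4.9·(106/60) = 23.8433
SG_post = 1 + (1.045 − 1)·32.5/23.8433

1.0613


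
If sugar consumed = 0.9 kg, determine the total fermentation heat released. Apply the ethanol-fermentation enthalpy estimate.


Q = m_sugar · 590 kJ/kg
Q = 0.9 · 590

531.0000 kJ


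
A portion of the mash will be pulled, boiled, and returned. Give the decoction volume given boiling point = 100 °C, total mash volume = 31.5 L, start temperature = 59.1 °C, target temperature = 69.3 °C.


V_dec = V_total·(T_target − T_start)/(T_boil − T_start)
V_dec = 31.5·(69.3 − 59.1)/(100 − 59.1)

7.8557 L


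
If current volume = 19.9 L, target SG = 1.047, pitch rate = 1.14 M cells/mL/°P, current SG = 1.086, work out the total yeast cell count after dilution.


V_w = V·((SG_c−1)/(SG_t−1)−1);  °P = 259 − 259/SG_t;  cells = rate·(V+V_w)·°P
V_w = 19.9·((1.086−1)/(1.047−1)−1) = 16.5128
V_final = 19.9 + 16.5128 = 36.4128
°P = 259 − 259/1.047 = 11.6266
cells = 1.14·36.4128·11.6266

482.6246 billion cells


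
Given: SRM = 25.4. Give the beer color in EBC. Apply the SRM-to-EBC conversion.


EBC = SRM · 1.97
EBC = 25.4 · 1.97

50.0380 EBC


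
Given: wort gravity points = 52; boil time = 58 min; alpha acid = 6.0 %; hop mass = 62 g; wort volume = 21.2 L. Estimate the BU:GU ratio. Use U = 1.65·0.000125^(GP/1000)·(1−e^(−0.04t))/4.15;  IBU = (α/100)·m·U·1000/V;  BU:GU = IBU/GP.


U = 1.65·0.000125^(52/1000)·(1−e^(−0.04·58))/4.15 = 0.2247
IBU = (6.0/100)·62·0.2247·1000/21.2 = 39.4237
BU:GU = 39.4237/52

0.7581


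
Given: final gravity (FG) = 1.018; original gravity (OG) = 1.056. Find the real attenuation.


AA = (OG−FG)/(OG−1)·100;  RA = AA·0.8192
AA = (1.056 − 1.018)/(1.056 − 1)·100 = 67.8571
RA = 67.8571·0.8192

55.5886 %


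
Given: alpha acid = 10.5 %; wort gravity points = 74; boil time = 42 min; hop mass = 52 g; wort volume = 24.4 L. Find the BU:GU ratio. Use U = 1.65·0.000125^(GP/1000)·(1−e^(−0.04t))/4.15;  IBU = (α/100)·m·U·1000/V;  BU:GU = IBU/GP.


U = 1.65·0.000125^(74/1000)·(1−e^(−0.04·42))/4.15 = 0.1664
IBU = (10.5/100)·52·0.1664·1000/24.4 = 37.2250
BU:GU = 37.2250/74

0.5030


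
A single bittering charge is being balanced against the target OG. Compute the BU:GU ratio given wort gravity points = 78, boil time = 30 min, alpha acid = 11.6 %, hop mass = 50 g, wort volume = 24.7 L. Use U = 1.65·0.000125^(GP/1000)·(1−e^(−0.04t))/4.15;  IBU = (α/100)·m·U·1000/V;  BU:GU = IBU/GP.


U = 1.65·0.000125^(78/1000)·(1−e^(−0.04·30))/4.15 = 0.1378
IBU = (11.6/100)·50·0.1378·1000/24.7 = 32.3655
BU:GU = 32.3655/78

0.4149


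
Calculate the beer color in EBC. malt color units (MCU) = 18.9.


SRM = 1.4922·MCU^0.6859;  EBC = SRM·1.97
SRM = 1.4922·18.9^0.6859 = 11.2035
EBC = 11.2035·1.97

22.0708 EBC


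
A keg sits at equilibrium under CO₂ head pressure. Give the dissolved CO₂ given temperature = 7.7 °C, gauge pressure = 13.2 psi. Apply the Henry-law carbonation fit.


vols = (P + 14.695)·(0.01821 + 0.09011·e^(−0.04·T))
vols = (13.2 + 14.695)·(0.01821 + 0.09011·e^(−0.04·7.7))

2.3553 volumes


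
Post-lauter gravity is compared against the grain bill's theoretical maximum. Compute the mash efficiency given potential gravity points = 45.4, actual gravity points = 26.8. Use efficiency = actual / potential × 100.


efficiency = 26.8 / 45.4 × 100

59.0308 %


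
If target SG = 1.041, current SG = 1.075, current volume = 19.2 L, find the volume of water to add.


V_water = V·((SG_curr − 1)/(SG_target − 1) − 1)
V_water = 19.2·((1.075 − 1)/(1.041 − 1) − 1)

15.9220 L


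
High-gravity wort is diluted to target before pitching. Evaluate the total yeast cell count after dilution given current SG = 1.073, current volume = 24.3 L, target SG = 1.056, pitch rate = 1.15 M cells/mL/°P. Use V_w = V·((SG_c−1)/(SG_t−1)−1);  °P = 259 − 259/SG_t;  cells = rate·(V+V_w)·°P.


V_w = 24.3·((1.073−1)/(1.056−1)−1) = 7.3768
V_final = 24.3 + 7.3768 = 31.6768
°P = 259 − 259/1.056 = 13.7348
cells = 1.15·31.6768·13.7348

500.3372 billion cells


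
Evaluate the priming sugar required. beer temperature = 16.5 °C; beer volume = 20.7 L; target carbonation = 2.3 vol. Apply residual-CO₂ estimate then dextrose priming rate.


residual = 14.695·(0.01821 + 0.09011·e^(−0.04·T));  sugar = (target − residual)·4.0·V
residual = 14.695·(0.01821 + 0.09011·e^(−0.04·16.5)) = 0.9520
sugar = (2.3 − 0.9520)·4.0·20.7

111.6150 g


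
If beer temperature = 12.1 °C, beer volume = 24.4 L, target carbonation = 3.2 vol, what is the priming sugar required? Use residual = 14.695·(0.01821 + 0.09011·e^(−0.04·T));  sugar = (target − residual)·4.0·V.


residual = 14.695·(0.01821 + 0.09011·e^(−0.04·12.1)) = 1.0837
sugar = (3.2 − 1.0837)·4.0·24.4

206.5512 g


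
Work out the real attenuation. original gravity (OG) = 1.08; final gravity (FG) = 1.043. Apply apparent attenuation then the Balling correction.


AA = (OG−FG)/(OG−1)·100;  RA = AA·0.8192
AA = (1.08 − 1.043)/(1.08 − 1)·100 = 46.2500
RA = 46.2500·0.8192

37.8880 %


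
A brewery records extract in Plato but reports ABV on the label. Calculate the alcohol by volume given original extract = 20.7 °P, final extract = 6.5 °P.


SG = 259/(259 − P);  ABV = (OG − FG)·131.25
OG = 259/(259 − 20.7) = 1.0869
FG = 259/(259 − 6.5) = 1.0257
ABV = (1.0869 − 1.0257)·131.25

8.0224 % ABV


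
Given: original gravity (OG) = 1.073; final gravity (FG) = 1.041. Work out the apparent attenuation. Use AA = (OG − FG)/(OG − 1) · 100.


AA = (1.073 − 1.041)/(1.073 − 1) · 100

43.8356 %


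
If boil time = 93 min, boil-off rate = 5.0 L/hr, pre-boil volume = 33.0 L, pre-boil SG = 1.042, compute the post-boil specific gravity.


V_post = V_pre − rate·(t/60);  SG_post = 1 + (SG_pre−1)·V_pre/V_post
V_post = 33.0 − 5.0·(93/60) = 25.2500
SG_post = 1 + (1.042 − 1)·33.0/25.2500

1.0549


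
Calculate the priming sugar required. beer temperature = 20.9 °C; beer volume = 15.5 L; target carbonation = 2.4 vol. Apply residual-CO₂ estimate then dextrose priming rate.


residual = 14.695·(0.01821 + 0.09011·e^(−0.04·T));  sugar = (target − residual)·4.0·V
residual = 14.695·(0.01821 + 0.09011·e^(−0.04·20.9)) = 0.8415
sugar = (2.4 − 0.8415)·4.0·15.5

96.6243 g


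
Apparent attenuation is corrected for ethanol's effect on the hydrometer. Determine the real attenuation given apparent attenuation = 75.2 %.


RA = AA · 0.8192
RA = 75.2 · 0.8192

61.6038 %


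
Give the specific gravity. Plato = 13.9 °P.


SG = 259/(259 − P)
SG = 259/(259 − 13.9)

1.0567


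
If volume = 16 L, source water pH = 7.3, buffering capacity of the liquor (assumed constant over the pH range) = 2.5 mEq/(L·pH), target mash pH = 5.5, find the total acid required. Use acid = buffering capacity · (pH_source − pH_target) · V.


acid = 2.5 · (7.3 − 5.5) · 16

72.0000 mEq


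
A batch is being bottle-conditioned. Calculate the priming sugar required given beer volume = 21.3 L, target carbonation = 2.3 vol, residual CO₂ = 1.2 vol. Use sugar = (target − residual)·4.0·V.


sugar = (2.3 − 1.2)·4.0·21.3

93.7200 g


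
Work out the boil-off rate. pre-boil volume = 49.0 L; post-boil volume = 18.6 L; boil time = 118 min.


rate = (V_pre − V_post) / (t_min/60)
rate = (49.0 − 18.6) / (118/60)

15.4576 L/hr


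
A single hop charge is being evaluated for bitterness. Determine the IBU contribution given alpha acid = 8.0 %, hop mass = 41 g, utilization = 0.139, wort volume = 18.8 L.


IBU = (α/100)·mass·U·1000 / V
IBU = (8.0/100)·41·0.139·1000 / 18.8

24.2511 IBU


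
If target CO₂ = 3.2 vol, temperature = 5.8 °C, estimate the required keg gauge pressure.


psi = vols/(0.01821 + 0.09011·e^(−0.04·T)) − 14.695
psi = 3.2/(0.01821 + 0.09011·e^(−0.04·5.8)) − 14.695

20.9944 psi


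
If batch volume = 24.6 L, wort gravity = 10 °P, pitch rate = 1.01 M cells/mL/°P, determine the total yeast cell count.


cells (billions) = rate · V_L · °P
cells = 1.01 · 24.6 · 10

248.4600 billion cells


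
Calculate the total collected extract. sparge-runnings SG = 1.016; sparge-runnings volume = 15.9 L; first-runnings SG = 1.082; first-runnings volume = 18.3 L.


total = Σ (SG_i − 1)·1000·V_i
first = (1.082 − 1)·1000·18.3 = 1500.6000
sparge = (1.016 − 1)·1000·15.9 = 254.4000
total = 1500.6000 + 254.4000

1755.0000 gravity·L


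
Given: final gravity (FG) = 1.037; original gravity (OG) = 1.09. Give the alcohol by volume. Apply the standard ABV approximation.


ABV = (OG − FG) · 131.25
ABV = (1.09 − 1.037) · 131.25

6.9563 % ABV


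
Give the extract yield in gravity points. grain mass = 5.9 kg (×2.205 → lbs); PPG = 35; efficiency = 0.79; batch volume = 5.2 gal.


points = lbs × PPG × eff / vol
lbs = 5.9 × 2.205 = 13.0095
points = 13.0095 × 35 × 0.79 / 5.2

69.1755 points


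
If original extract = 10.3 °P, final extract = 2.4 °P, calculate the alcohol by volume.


SG = 259/(259 − P);  ABV = (OG − FG)·131.25
OG = 259/(259 − 10.3) = 1.0414
FG = 259/(259 − 2.4) = 1.0094
ABV = (1.0414 − 1.0094)·131.25

4.2082 % ABV


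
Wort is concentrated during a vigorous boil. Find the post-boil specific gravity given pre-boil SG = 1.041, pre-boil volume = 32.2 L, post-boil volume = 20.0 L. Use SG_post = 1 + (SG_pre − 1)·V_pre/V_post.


pts_pre = (1.041 − 1)·1000 = 41.0000
pts_post = 41.0000·32.2/20.0 = 66.0100
SG_post = 1 + 66.0100/1000

1.0660


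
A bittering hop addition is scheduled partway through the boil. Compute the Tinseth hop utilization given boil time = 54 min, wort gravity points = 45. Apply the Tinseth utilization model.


U = 1.65·0.000125^(GP/1000) · (1 − e^(−0.04·t))/4.15
bigness = 1.65·0.000125^(45/1000) = 1.1011
boil_factor = (1 − e^(−0.04·54))/4.15 = 0.2132
U = 1.1011 · 0.2132

0.2347


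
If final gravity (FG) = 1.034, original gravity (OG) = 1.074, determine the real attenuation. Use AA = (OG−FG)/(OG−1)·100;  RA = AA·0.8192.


AA = (1.074 − 1.034)/(1.074 − 1)·100 = 54.0541
RA = 54.0541·0.8192

44.2811 %


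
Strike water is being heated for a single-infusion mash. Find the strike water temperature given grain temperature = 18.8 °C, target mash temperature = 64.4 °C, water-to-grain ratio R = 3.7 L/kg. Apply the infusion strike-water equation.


T_strike = (0.41/R)·(T_mash − T_grain) + T_mash
T_strike = (0.41/3.7)·(64.4 − 18.8) + 64.4

69.4530 °C


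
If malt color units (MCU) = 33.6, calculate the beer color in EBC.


SRM = 1.4922·MCU^0.6859;  EBC = SRM·1.97
SRM = 1.4922·33.6^0.6859 = 16.6243
EBC = 16.6243·1.97

32.7499 EBC


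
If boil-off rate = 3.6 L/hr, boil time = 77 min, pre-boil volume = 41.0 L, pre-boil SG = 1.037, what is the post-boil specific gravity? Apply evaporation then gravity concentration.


V_post = V_pre − rate·(t/60);  SG_post = 1 + (SG_pre−1)·V_pre/V_post
V_post = 41.0 − 3.6·(77/60) = 36.3800
SG_post = 1 + (1.037 − 1)·41.0/36.3800

1.0417


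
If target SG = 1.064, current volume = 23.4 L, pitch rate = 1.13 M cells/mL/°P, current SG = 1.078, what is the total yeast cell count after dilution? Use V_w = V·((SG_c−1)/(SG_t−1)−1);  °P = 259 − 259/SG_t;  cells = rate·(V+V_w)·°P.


V_w = 23.4·((1.078−1)/(1.064−1)−1) = 5.1187
V_final = 23.4 + 5.1187 = 28.5187
°P = 259 − 259/1.064 = 15.5789
cells = 1.13·28.5187·15.5789

502.0501 billion cells


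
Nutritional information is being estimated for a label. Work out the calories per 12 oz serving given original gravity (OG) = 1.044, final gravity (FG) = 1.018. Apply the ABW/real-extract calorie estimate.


ABW = (OG−FG)·131.25·0.79/FG;  °P = 259 − 259/SG (for OG→OE and FG→AE);  RE = 0.1808·OE + 0.8192·AE;  Cal = (6.9·ABW + 4·(RE−0.1))·FG·3.55
ABW = (1.044 − 1.018)·131.25·0.79/1.018 = 2.6482
OE = 259 − 259/1.044 = 10.9157 °P
AE = 259 − 259/1.018 = 4.5796 °P
RE = 0.1808·10.9157 + 0.8192·4.5796 = 5.7251 °P
Cal = (6.9·2.6482 + 4·(5.7251−0.1))·1.018·3.55

147.3503 kcal


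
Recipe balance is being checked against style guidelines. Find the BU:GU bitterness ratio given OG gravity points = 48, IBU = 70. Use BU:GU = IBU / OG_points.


BU:GU = 70 / 48

1.4583


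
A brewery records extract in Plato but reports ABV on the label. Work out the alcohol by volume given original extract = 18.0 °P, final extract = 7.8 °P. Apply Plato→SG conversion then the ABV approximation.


SG = 259/(259 − P);  ABV = (OG − FG)·131.25
OG = 259/(259 − 18.0) = 1.0747
FG = 259/(259 − 7.8) = 1.0311
ABV = (1.0747 − 1.0311)·131.25

5.7275 % ABV


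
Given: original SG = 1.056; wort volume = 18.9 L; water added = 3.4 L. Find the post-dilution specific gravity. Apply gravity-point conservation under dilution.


SG_new = 1 + (SG_old − 1)·V_old/(V_old + V_water)
pts = (1.056 − 1)·1000·18.9/(18.9 + 3.4) = 47.4619
SG_new = 1 + 47.4619/1000

1.0475


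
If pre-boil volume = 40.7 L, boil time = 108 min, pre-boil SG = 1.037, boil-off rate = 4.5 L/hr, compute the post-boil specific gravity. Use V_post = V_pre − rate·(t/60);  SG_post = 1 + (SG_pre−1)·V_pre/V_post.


V_post = 40.7 − 4.5·(108/60) = 32.6000
SG_post = 1 + (1.037 − 1)·40.7/32.6000

1.0462


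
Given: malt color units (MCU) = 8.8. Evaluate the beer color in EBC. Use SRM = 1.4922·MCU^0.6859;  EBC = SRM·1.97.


SRM = 1.4922·8.8^0.6859 = 6.6320
EBC = 6.6320·1.97

13.0651 EBC


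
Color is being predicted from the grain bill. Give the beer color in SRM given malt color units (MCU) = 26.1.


SRM = 1.4922 · MCU^0.6859
SRM = 1.4922 · 26.1^0.6859

13.9798 SRM


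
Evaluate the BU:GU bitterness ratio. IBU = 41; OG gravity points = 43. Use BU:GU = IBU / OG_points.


BU:GU = 41 / 43

0.9535


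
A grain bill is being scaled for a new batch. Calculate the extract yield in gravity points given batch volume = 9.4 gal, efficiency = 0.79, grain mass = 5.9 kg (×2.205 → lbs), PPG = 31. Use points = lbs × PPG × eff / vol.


lbs = 5.9 × 2.205 = 13.0095
points = 13.0095 × 31 × 0.79 / 9.4

33.8939 points


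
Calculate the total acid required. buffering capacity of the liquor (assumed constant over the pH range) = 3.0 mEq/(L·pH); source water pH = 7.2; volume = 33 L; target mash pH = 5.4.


acid = buffering capacity · (pH_source − pH_target) · V
acid = 3.0 · (7.2 − 5.4) · 33

178.2000 mEq


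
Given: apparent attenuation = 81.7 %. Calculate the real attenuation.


RA = AA · 0.8192
RA = 81.7 · 0.8192

66.9286 %


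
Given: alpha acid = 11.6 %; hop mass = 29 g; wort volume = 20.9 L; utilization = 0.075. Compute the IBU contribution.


IBU = (α/100)·mass·U·1000 / V
IBU = (11.6/100)·29·0.075·1000 / 20.9

12.0718 IBU


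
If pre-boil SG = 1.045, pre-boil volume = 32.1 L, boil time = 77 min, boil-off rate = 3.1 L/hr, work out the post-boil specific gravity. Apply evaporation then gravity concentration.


V_post = V_pre − rate·(t/60);  SG_post = 1 + (SG_pre−1)·V_pre/V_post
V_post = 32.1 − 3.1·(77/60) = 28.1217
SG_post = 1 + (1.045 − 1)·32.1/28.1217

1.0514


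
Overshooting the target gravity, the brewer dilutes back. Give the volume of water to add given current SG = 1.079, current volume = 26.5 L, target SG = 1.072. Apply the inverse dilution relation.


V_water = V·((SG_curr − 1)/(SG_target − 1) − 1)
V_water = 26.5·((1.079 − 1)/(1.072 − 1) − 1)

2.5764 L


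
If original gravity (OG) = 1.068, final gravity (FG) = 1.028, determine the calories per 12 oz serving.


ABW = (OG−FG)·131.25·0.79/FG;  °P = 259 − 259/SG (for OG→OE and FG→AE);  RE = 0.1808·OE + 0.8192·AE;  Cal = (6.9·ABW + 4·(RE−0.1))·FG·3.55
ABW = (1.068 − 1.028)·131.25·0.79/1.028 = 4.0345
OE = 259 − 259/1.068 = 16.4906 °P
AE = 259 − 259/1.028 = 7.0545 °P
RE = 0.1808·16.4906 + 0.8192·7.0545 = 8.7605 °P
Cal = (6.9·4.0345 + 4·(8.7605−0.1))·1.028·3.55

228.0160 kcal


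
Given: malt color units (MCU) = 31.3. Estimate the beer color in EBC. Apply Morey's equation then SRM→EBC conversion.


SRM = 1.4922·MCU^0.6859;  EBC = SRM·1.97
SRM = 1.4922·31.3^0.6859 = 15.8351
EBC = 15.8351·1.97

31.1952 EBC


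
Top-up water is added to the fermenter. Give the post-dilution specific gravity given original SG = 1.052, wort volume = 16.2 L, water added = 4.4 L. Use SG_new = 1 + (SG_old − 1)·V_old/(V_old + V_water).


pts = (1.052 − 1)·1000·16.2/(16.2 + 4.4) = 40.8932
SG_new = 1 + 40.8932/1000

1.0409


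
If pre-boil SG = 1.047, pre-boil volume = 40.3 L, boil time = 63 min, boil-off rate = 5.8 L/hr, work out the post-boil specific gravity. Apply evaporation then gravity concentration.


V_post = V_pre − rate·(t/60);  SG_post = 1 + (SG_pre−1)·V_pre/V_post
V_post = 40.3 − 5.8·(63/60) = 34.2100
SG_post = 1 + (1.047 − 1)·40.3/34.2100

1.0554


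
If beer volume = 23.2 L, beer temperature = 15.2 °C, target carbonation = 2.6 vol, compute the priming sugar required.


residual = 14.695·(0.01821 + 0.09011·e^(−0.04·T));  sugar = (target − residual)·4.0·V
residual = 14.695·(0.01821 + 0.09011·e^(−0.04·15.2)) = 0.9885
sugar = (2.6 − 0.9885)·4.0·23.2

149.5450 g


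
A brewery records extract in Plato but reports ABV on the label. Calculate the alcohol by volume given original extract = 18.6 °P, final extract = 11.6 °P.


SG = 259/(259 − P);  ABV = (OG − FG)·131.25
OG = 259/(259 − 18.6) = 1.0774
FG = 259/(259 − 11.6) = 1.0469
ABV = (1.0774 − 1.0469)·131.25

4.0009 % ABV


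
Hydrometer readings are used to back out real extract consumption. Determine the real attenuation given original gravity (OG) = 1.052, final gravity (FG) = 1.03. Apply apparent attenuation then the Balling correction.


AA = (OG−FG)/(OG−1)·100;  RA = AA·0.8192
AA = (1.052 − 1.03)/(1.052 − 1)·100 = 42.3077
RA = 42.3077·0.8192

34.6585 %


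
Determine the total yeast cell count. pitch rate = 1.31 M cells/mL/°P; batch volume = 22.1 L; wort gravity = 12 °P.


cells (billions) = rate · V_L · °P
cells = 1.31 · 22.1 · 12

347.4120 billion cells


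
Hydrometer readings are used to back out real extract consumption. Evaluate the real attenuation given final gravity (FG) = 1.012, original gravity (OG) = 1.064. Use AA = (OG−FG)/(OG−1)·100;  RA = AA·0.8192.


AA = (1.064 − 1.012)/(1.064 − 1)·100 = 81.2500
RA = 81.2500·0.8192

66.5600 %


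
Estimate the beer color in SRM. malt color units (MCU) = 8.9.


SRM = 1.4922 · MCU^0.6859
SRM = 1.4922 · 8.9^0.6859

6.6836 SRM


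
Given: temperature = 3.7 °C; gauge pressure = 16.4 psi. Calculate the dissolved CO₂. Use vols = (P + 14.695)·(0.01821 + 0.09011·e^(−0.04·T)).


vols = (16.4 + 14.695)·(0.01821 + 0.09011·e^(−0.04·3.7))

2.9827 volumes


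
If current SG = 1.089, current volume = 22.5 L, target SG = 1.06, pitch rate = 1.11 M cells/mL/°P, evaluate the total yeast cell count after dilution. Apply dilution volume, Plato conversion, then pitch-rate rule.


V_w = V·((SG_c−1)/(SG_t−1)−1);  °P = 259 − 259/SG_t;  cells = rate·(V+V_w)·°P
V_w = 22.5·((1.089−1)/(1.06−1)−1) = 10.8750
V_final = 22.5 + 10.8750 = 33.3750
°P = 259 − 259/1.06 = 14.6604
cells = 1.11·33.3750·14.6604

543.1120 billion cells


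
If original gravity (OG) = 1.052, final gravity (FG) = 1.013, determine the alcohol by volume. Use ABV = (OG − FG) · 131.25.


ABV = (1.052 − 1.013) · 131.25

5.1188 % ABV


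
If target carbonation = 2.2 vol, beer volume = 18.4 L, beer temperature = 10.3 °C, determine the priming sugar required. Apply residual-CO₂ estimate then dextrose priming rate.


residual = 14.695·(0.01821 + 0.09011·e^(−0.04·T));  sugar = (target − residual)·4.0·V
residual = 14.695·(0.01821 + 0.09011·e^(−0.04·10.3)) = 1.1446
sugar = (2.2 − 1.1446)·4.0·18.4

77.6757 g


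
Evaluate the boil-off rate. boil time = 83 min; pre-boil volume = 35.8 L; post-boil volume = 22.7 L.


rate = (V_pre − V_post) / (t_min/60)
rate = (35.8 − 22.7) / (83/60)

9.4699 L/hr


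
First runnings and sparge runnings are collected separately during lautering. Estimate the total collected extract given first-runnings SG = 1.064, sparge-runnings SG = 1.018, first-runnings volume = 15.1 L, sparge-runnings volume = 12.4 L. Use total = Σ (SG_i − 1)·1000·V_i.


first = (1.064 − 1)·1000·15.1 = 966.4000
sparge = (1.018 − 1)·1000·12.4 = 223.2000
total = 966.4000 + 223.2000

1189.6000 gravity·L


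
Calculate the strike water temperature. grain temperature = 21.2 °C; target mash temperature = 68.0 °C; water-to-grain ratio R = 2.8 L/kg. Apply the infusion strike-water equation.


T_strike = (0.41/R)·(T_mash − T_grain) + T_mash
T_strike = (0.41/2.8)·(68.0 − 21.2) + 68.0

74.8529 °C


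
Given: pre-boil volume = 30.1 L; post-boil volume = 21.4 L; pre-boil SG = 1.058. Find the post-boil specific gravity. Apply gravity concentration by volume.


SG_post = 1 + (SG_pre − 1)·V_pre/V_post
pts_pre = (1.058 − 1)·1000 = 58.0000
pts_post = 58.0000·30.1/21.4 = 81.5794
SG_post = 1 + 81.5794/1000

1.0816


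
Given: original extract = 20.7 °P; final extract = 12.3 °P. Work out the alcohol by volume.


SG = 259/(259 − P);  ABV = (OG − FG)·131.25
OG = 259/(259 − 20.7) = 1.0869
FG = 259/(259 − 12.3) = 1.0499
ABV = (1.0869 − 1.0499)·131.25

4.8572 % ABV


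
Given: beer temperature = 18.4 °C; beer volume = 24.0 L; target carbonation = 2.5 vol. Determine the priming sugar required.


residual = 14.695·(0.01821 + 0.09011·e^(−0.04·T));  sugar = (target − residual)·4.0·V
residual = 14.695·(0.01821 + 0.09011·e^(−0.04·18.4)) = 0.9019
sugar = (2.5 − 0.9019)·4.0·24.0

153.4170 g


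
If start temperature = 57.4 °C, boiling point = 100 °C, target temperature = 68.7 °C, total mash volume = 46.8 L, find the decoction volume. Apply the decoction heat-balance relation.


V_dec = V_total·(T_target − T_start)/(T_boil − T_start)
V_dec = 46.8·(68.7 − 57.4)/(100 − 57.4)

12.4141 L


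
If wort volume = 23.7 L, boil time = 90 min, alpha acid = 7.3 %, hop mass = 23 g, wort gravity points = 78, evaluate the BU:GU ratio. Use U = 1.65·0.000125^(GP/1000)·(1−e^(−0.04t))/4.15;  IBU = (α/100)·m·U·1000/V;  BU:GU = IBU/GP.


U = 1.65·0.000125^(78/1000)·(1−e^(−0.04·90))/4.15 = 0.1919
IBU = (7.3/100)·23·0.1919·1000/23.7 = 13.5914
BU:GU = 13.5914/78

0.1742


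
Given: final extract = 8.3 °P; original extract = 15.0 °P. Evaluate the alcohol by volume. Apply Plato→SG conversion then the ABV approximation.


SG = 259/(259 − P);  ABV = (OG − FG)·131.25
OG = 259/(259 − 15.0) = 1.0615
FG = 259/(259 − 8.3) = 1.0331
ABV = (1.0615 − 1.0331)·131.25

3.7233 % ABV


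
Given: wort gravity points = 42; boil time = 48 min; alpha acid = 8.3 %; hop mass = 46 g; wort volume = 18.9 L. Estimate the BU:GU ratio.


U = 1.65·0.000125^(GP/1000)·(1−e^(−0.04t))/4.15;  IBU = (α/100)·m·U·1000/V;  BU:GU = IBU/GP
U = 1.65·0.000125^(42/1000)·(1−e^(−0.04·48))/4.15 = 0.2326
IBU = (8.3/100)·46·0.2326·1000/18.9 = 46.9926
BU:GU = 46.9926/42

1.1189


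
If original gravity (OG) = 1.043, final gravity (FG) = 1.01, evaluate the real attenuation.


AA = (OG−FG)/(OG−1)·100;  RA = AA·0.8192
AA = (1.043 − 1.01)/(1.043 − 1)·100 = 76.7442
RA = 76.7442·0.8192

62.8688 %


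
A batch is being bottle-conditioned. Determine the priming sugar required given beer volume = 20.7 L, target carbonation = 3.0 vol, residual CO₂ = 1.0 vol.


sugar = (target − residual)·4.0·V
sugar = (3.0 − 1.0)·4.0·20.7

165.6000 g


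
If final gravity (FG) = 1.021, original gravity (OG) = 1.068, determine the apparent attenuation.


AA = (OG − FG)/(OG − 1) · 100
AA = (1.068 − 1.021)/(1.068 − 1) · 100

69.1176 %


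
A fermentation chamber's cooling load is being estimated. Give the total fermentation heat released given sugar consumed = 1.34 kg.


Q = m_sugar · 590 kJ/kg
Q = 1.34 · 590

790.6000 kJ


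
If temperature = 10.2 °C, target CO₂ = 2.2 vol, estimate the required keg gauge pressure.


psi = vols/(0.01821 + 0.09011·e^(−0.04·T)) − 14.695
psi = 2.2/(0.01821 + 0.09011·e^(−0.04·10.2)) − 14.695

13.4627 psi


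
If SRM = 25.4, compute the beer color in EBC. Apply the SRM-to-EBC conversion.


EBC = SRM · 1.97
EBC = 25.4 · 1.97

50.0380 EBC


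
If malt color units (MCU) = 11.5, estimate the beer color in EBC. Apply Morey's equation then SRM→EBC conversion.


SRM = 1.4922·MCU^0.6859;  EBC = SRM·1.97
SRM = 1.4922·11.5^0.6859 = 7.9682
EBC = 7.9682·1.97

15.6973 EBC


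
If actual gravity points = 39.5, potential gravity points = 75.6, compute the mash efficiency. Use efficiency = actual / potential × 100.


efficiency = 39.5 / 75.6 × 100

52.2487 %


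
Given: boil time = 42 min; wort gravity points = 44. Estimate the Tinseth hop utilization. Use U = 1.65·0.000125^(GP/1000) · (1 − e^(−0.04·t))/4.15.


bigness = 1.65·0.000125^(44/1000) = 1.1111
boil_factor = (1 − e^(−0.04·42))/4.15 = 0.1961
U = 1.1111 · 0.1961

0.2178


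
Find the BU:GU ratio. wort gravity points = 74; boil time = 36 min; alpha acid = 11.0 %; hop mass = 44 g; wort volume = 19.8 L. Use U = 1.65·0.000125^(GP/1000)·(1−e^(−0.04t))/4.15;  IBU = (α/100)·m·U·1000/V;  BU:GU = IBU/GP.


U = 1.65·0.000125^(74/1000)·(1−e^(−0.04·36))/4.15 = 0.1560
IBU = (11.0/100)·44·0.1560·1000/19.8 = 38.1376
BU:GU = 38.1376/74

0.5154


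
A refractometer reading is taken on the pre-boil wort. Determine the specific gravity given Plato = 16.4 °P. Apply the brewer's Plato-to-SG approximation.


SG = 259/(259 − P)
SG = 259/(259 − 16.4)

1.0676


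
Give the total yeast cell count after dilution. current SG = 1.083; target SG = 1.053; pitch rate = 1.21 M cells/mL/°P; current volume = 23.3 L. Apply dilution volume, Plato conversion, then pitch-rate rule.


V_w = V·((SG_c−1)/(SG_t−1)−1);  °P = 259 − 259/SG_t;  cells = rate·(V+V_w)·°P
V_w = 23.3·((1.083−1)/(1.053−1)−1) = 13.1887
V_final = 23.3 + 13.1887 = 36.4887
°P = 259 − 259/1.053 = 13.0361
cells = 1.21·36.4887·13.0361

575.5602 billion cells


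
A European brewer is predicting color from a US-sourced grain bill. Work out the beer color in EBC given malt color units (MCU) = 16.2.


SRM = 1.4922·MCU^0.6859;  EBC = SRM·1.97
SRM = 1.4922·16.2^0.6859 = 10.0794
EBC = 10.0794·1.97

19.8564 EBC


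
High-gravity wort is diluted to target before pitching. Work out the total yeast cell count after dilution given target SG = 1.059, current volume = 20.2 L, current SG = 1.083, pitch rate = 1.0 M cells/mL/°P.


V_w = V·((SG_c−1)/(SG_t−1)−1);  °P = 259 − 259/SG_t;  cells = rate·(V+V_w)·°P
V_w = 20.2·((1.083−1)/(1.059−1)−1) = 8.2169
V_final = 20.2 + 8.2169 = 28.4169
°P = 259 − 259/1.059 = 14.4297
cells = 1.0·28.4169·14.4297

410.0466 billion cells


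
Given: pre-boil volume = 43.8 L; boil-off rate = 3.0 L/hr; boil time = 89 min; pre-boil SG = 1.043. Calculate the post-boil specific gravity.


V_post = V_pre − rate·(t/60);  SG_post = 1 + (SG_pre−1)·V_pre/V_post
V_post = 43.8 − 3.0·(89/60) = 39.3500
SG_post = 1 + (1.043 − 1)·43.8/39.3500

1.0479


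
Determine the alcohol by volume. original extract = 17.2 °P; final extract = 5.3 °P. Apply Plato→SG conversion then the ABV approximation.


SG = 259/(259 − P);  ABV = (OG − FG)·131.25
OG = 259/(259 − 17.2) = 1.0711
FG = 259/(259 − 5.3) = 1.0209
ABV = (1.0711 − 1.0209)·131.25

6.5943 % ABV


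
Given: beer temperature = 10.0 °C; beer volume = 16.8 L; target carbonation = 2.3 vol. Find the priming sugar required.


residual = 14.695·(0.01821 + 0.09011·e^(−0.04·T));  sugar = (target − residual)·4.0·V
residual = 14.695·(0.01821 + 0.09011·e^(−0.04·10.0)) = 1.1552
sugar = (2.3 − 1.1552)·4.0·16.8

76.9298 g


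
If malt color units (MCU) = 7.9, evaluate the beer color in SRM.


SRM = 1.4922 · MCU^0.6859
SRM = 1.4922 · 7.9^0.6859

6.1590 SRM


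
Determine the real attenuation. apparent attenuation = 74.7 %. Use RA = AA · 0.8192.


RA = 74.7 · 0.8192

61.1942 %


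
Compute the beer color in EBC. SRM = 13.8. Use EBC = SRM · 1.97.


EBC = 13.8 · 1.97

27.1860 EBC


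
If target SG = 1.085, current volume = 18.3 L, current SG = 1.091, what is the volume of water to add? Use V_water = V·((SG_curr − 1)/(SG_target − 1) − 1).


V_water = 18.3·((1.091 − 1)/(1.085 − 1) − 1)

1.2918 L


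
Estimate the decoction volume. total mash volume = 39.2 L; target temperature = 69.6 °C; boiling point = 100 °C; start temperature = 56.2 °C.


V_dec = V_total·(T_target − T_start)/(T_boil − T_start)
V_dec = 39.2·(69.6 − 56.2)/(100 − 56.2)

11.9927 L


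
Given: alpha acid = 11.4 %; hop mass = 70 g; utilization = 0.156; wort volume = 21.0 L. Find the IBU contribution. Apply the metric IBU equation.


IBU = (α/100)·mass·U·1000 / V
IBU = (11.4/100)·70·0.156·1000 / 21.0

59.2800 IBU
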